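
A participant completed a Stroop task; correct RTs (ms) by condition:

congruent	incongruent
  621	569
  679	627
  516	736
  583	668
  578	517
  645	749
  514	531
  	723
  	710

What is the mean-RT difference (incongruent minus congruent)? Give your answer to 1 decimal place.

M(congruent) = 4136/7 = 590.857
M(incongruent) = 5830/9 = 647.778
Difference = 647.778 − 590.857 = 56.921 ms

56.9 ms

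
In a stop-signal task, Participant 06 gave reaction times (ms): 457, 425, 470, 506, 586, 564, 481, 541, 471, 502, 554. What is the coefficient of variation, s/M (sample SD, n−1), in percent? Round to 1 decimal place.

n = 11, Σ = 5557, M = 505.1818
Σ(x−M)² = 25409.636; s = √(25409.636/10) = 50.4080
CV = 50.4080 / 505.1818 = 0.09978 = 9.978%

10.0%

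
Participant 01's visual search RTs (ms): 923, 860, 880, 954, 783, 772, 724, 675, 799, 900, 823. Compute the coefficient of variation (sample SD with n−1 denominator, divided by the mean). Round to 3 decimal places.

n = 11, Σ = 9093, M = 826.6364
Σ(x−M)² = 74044.545; s = √(74044.545/10) = 86.0491
CV = 86.0491 / 826.6364 = 0.10410

0.104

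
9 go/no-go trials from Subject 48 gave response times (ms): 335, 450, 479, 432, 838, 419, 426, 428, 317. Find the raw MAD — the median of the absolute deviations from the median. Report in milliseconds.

22 ms

Sorted: 317, 335, 419, 426, 428, 432, 450, 479, 838 → median = 428
|x − 428|: 93, 22, 51, 4, 410, 9, 2, 0, 111
Sorted deviations: 0, 2, 4, 9, 22, 51, 93, 111, 410 → MAD = 22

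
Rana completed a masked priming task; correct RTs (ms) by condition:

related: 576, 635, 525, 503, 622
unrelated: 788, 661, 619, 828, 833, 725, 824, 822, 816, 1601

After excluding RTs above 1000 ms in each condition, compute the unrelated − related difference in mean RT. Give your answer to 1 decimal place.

196.2 ms

unrelated: exclude 1601
M(related) = 2861/5 = 572.200
M(unrelated) = 6916/9 = 768.444
Difference = 768.444 − 572.200 = 196.244 ms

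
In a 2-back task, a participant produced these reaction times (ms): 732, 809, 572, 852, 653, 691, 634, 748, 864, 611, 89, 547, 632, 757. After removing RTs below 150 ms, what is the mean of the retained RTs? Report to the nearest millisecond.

Excluded: 89
Retained (n=13): Σ = 9102
Mean = 9102/13 = 700.1538

700 ms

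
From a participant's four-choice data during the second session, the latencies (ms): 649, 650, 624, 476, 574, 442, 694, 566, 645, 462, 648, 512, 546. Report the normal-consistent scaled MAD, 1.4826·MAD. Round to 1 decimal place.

Sorted: 442, 462, 476, 512, 546, 566, 574, 624, 645, 648, 649, 650, 694 → median = 574
|x − 574| sorted: 0, 8, 28, 50, 62, 71, 74, 75, 76, 98, 112, 120, 132 → MAD = 74
Robust SD ≈ 1.4826 × 74 = 109.712

109.7 ms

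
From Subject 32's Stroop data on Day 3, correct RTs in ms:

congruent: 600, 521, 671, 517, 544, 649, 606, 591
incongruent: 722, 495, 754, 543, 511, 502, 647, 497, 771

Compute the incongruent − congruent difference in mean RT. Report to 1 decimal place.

M(congruent) = 4699/8 = 587.375
M(incongruent) = 5442/9 = 604.667
Difference = 604.667 − 587.375 = 17.292 ms

17.3 ms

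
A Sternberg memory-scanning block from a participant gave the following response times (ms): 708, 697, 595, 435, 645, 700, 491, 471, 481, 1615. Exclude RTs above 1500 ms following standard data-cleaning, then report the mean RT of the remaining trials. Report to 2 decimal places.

580.33 ms

Excluded: 1615
Retained (n=9): Σ = 5223
Mean = 5223/9 = 580.3333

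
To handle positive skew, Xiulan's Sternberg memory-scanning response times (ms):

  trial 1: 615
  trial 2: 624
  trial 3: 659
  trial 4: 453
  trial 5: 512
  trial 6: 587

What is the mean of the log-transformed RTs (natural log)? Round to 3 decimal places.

ln(RT): 6.4216, 6.4362, 6.4907, 6.1159, 6.2383, 6.3750
Σ ln(RT) = 38.0777
Mean = 38.0777/6 = 6.34629

6.346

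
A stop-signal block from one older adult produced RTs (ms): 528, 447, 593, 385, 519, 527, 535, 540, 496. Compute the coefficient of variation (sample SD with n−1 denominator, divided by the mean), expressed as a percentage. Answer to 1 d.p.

11.8%

n = 9, Σ = 4570, M = 507.7778
Σ(x−M)² = 28853.556; s = √(28853.556/8) = 60.0558
CV = 60.0558 / 507.7778 = 0.11827 = 11.827%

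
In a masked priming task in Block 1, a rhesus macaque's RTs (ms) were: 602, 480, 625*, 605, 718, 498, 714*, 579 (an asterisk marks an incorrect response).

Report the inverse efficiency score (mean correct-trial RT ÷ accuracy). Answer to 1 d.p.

Correct trials (n=6): 602, 480, 605, 718, 498, 579
Mean correct RT = 3482/6 = 580.3333 ms
Proportion correct = 6/8
IES = 580.3333 / (6/8) = 773.778 ms

773.8 ms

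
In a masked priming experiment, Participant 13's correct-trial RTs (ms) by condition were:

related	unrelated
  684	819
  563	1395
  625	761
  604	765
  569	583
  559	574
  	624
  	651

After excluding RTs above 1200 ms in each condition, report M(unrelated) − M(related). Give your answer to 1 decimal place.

unrelated: exclude 1395
M(related) = 3604/6 = 600.667
M(unrelated) = 4777/7 = 682.429
Difference = 682.429 − 600.667 = 81.762 ms

81.8 ms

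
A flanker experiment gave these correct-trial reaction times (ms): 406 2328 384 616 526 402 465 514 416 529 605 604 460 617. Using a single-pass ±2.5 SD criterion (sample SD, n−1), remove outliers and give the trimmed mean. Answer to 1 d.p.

n = 14, ΣRT = 8872, M = 633.714
Σ(x−M)² = 3183746.86; s = √(3183746.86/13) = 494.877
Cutoffs: 633.714 ± 2.5·494.877 → [-603.5, 1870.9]
Outside: 2328 → excluded.
Retained (n=13): Σ = 6544, mean = 6544/13 = 503.385

503.4 ms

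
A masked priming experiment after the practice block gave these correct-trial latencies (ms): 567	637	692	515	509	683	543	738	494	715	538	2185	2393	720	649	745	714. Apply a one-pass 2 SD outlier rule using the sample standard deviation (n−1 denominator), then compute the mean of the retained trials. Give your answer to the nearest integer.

631 ms

n = 17, ΣRT = 14037, M = 825.706
Σ(x−M)² = 4995777.53; s = √(4995777.53/16) = 558.781
Cutoffs: 825.706 ± 2·558.781 → [-291.9, 1943.3]
Outside: 2185, 2393 → excluded.
Retained (n=15): Σ = 9459, mean = 9459/15 = 630.600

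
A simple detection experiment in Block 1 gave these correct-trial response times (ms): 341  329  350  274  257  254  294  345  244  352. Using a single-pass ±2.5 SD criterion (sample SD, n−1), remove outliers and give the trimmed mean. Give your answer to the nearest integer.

304 ms

n = 10, ΣRT = 3040, M = 304.000
Σ(x−M)² = 17404.00; s = √(17404.00/9) = 43.975
Cutoffs: 304.000 ± 2.5·43.975 → [194.1, 413.9]
No RTs fall outside the cutoffs; all 10 retained. Mean = 3040/10 = 304.000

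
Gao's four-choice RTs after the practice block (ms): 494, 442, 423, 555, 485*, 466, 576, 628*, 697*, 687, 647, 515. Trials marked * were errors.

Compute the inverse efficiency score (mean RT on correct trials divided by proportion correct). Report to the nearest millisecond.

712 ms

Correct trials (n=9): 494, 442, 423, 555, 466, 576, 687, 647, 515
Mean correct RT = 4805/9 = 533.8889 ms
Proportion correct = 9/12
IES = 533.8889 / (9/12) = 711.852 ms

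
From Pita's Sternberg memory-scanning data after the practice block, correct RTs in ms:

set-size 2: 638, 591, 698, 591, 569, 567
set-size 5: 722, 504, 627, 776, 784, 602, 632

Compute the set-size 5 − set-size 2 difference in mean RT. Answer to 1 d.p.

54.9 ms

M(set-size 2) = 3654/6 = 609.000
M(set-size 5) = 4647/7 = 663.857
Difference = 663.857 − 609.000 = 54.857 ms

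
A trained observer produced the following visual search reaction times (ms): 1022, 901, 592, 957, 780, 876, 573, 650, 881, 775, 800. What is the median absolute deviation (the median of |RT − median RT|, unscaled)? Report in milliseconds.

101 ms

Sorted: 573, 592, 650, 775, 780, 800, 876, 881, 901, 957, 1022 → median = 800
|x − 800|: 222, 101, 208, 157, 20, 76, 227, 150, 81, 25, 0
Sorted deviations: 0, 20, 25, 76, 81, 101, 150, 157, 208, 222, 227 → MAD = 101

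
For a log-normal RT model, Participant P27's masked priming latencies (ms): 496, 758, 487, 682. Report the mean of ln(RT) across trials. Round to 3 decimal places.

6.388

ln(RT): 6.2066, 6.6307, 6.1883, 6.5250
Σ ln(RT) = 25.5506
Mean = 25.5506/4 = 6.38764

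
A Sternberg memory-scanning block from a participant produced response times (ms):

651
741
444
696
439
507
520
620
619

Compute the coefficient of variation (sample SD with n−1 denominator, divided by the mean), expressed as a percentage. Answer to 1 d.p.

18.7%

n = 9, Σ = 5237, M = 581.8889
Σ(x−M)² = 94812.889; s = √(94812.889/8) = 108.8651
CV = 108.8651 / 581.8889 = 0.18709 = 18.709%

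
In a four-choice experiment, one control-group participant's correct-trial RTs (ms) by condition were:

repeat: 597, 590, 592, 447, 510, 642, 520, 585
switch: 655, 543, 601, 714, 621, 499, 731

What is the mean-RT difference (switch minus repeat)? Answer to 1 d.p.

M(repeat) = 4483/8 = 560.375
M(switch) = 4364/7 = 623.429
Difference = 623.429 − 560.375 = 63.054 ms

63.1 ms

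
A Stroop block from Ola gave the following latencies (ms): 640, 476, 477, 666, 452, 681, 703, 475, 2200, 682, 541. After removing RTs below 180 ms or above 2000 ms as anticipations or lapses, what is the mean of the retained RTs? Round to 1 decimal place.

579.3 ms

Excluded: 2200
Retained (n=10): Σ = 5793
Mean = 5793/10 = 579.3000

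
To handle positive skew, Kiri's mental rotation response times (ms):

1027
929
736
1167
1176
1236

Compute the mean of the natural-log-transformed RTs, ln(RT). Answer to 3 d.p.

ln(RT): 6.9344, 6.8341, 6.6012, 7.0622, 7.0699, 7.1196
Σ ln(RT) = 41.6214
Mean = 41.6214/6 = 6.93691

6.937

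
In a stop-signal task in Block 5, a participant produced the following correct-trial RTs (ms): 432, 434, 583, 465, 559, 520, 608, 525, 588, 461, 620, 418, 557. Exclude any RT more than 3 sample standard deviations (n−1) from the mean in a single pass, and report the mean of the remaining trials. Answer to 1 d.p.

520.8 ms

n = 13, ΣRT = 6770, M = 520.769
Σ(x−M)² = 61294.31; s = √(61294.31/12) = 71.469
Cutoffs: 520.769 ± 3·71.469 → [306.4, 735.2]
No RTs fall outside the cutoffs; all 13 retained. Mean = 6770/13 = 520.769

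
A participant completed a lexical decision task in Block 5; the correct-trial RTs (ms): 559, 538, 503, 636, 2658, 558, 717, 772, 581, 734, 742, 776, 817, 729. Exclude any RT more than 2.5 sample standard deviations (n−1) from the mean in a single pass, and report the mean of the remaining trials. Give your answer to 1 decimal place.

666.3 ms

n = 14, ΣRT = 11320, M = 808.571
Σ(x−M)² = 3820789.43; s = √(3820789.43/13) = 542.132
Cutoffs: 808.571 ± 2.5·542.132 → [-546.8, 2163.9]
Outside: 2658 → excluded.
Retained (n=13): Σ = 8662, mean = 8662/13 = 666.308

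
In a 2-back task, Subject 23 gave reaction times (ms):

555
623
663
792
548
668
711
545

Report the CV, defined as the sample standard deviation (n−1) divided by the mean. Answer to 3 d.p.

n = 8, Σ = 5105, M = 638.1250
Σ(x−M)² = 54432.875; s = √(54432.875/7) = 88.1823
CV = 88.1823 / 638.1250 = 0.13819

0.138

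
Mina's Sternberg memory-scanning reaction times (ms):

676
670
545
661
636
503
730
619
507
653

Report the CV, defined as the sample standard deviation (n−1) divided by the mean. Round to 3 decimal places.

n = 10, Σ = 6200, M = 620.0000
Σ(x−M)² = 52846.000; s = √(52846.000/9) = 76.6275
CV = 76.6275 / 620.0000 = 0.12359

0.124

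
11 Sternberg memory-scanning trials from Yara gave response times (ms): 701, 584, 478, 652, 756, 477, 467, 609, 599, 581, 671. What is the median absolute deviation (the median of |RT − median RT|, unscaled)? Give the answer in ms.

72 ms

Sorted: 467, 477, 478, 581, 584, 599, 609, 652, 671, 701, 756 → median = 599
|x − 599|: 102, 15, 121, 53, 157, 122, 132, 10, 0, 18, 72
Sorted deviations: 0, 10, 15, 18, 53, 72, 102, 121, 122, 132, 157 → MAD = 72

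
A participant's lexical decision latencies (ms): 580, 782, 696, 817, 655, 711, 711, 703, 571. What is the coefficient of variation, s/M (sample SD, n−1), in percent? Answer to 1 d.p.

n = 9, Σ = 6226, M = 691.7778
Σ(x−M)² = 53137.556; s = √(53137.556/8) = 81.4997
CV = 81.4997 / 691.7778 = 0.11781 = 11.781%

11.8%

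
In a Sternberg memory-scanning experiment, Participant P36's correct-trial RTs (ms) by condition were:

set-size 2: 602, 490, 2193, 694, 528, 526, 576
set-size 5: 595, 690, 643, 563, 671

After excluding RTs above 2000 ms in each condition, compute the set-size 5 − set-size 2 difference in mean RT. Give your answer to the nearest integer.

set-size 2: exclude 2193
M(set-size 2) = 3416/6 = 569.333
M(set-size 5) = 3162/5 = 632.400
Difference = 632.400 − 569.333 = 63.067 ms

63 ms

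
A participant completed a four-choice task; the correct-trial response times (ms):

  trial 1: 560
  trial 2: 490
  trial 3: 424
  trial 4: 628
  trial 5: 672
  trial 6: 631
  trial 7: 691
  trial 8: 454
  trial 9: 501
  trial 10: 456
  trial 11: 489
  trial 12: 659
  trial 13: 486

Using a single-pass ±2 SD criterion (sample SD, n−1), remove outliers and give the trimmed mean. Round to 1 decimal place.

n = 13, ΣRT = 7141, M = 549.308
Σ(x−M)² = 107130.77; s = √(107130.77/12) = 94.486
Cutoffs: 549.308 ± 2·94.486 → [360.3, 738.3]
No RTs fall outside the cutoffs; all 13 retained. Mean = 7141/13 = 549.308

549.3 ms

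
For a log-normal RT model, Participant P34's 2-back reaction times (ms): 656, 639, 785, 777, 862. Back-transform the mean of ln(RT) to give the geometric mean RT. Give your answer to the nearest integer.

739 ms

ln(RT): 6.4862, 6.4599, 6.6657, 6.6554, 6.7593
Mean ln(RT) = 33.0264/5 = 6.60529
Geometric mean = exp(6.60529) = 738.99 ms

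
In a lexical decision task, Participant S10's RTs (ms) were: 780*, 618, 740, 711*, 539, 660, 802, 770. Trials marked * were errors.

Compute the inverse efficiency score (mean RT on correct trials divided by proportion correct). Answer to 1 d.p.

Correct trials (n=6): 618, 740, 539, 660, 802, 770
Mean correct RT = 4129/6 = 688.1667 ms
Proportion correct = 6/8
IES = 688.1667 / (6/8) = 917.556 ms

917.6 ms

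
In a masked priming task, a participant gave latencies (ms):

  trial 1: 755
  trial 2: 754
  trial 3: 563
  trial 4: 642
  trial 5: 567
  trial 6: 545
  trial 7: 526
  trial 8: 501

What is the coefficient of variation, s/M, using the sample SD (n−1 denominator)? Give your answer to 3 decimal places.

n = 8, Σ = 4853, M = 606.6250
Σ(x−M)² = 69913.875; s = √(69913.875/7) = 99.9385
CV = 99.9385 / 606.6250 = 0.16475

0.165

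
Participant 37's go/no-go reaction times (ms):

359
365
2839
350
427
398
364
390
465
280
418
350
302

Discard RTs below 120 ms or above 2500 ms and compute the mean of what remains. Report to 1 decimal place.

372.3 ms

Excluded: 2839
Retained (n=12): Σ = 4468
Mean = 4468/12 = 372.3333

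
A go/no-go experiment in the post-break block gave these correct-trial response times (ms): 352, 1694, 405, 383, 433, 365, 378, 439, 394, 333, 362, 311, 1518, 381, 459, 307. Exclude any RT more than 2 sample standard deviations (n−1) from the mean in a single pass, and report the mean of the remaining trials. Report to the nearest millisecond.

379 ms

n = 16, ΣRT = 8514, M = 532.125
Σ(x−M)² = 2678365.75; s = √(2678365.75/15) = 422.561
Cutoffs: 532.125 ± 2·422.561 → [-313.0, 1377.2]
Outside: 1518, 1694 → excluded.
Retained (n=14): Σ = 5302, mean = 5302/14 = 378.714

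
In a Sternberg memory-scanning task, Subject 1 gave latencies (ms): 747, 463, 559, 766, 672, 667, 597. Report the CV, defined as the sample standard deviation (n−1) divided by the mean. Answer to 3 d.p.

n = 7, Σ = 4471, M = 638.7143
Σ(x−M)² = 68805.429; s = √(68805.429/6) = 107.0867
CV = 107.0867 / 638.7143 = 0.16766

0.168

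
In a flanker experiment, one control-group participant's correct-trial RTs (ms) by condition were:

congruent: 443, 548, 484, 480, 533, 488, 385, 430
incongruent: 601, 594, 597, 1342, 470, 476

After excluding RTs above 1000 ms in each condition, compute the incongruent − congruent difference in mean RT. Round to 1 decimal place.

incongruent: exclude 1342
M(congruent) = 3791/8 = 473.875
M(incongruent) = 2738/5 = 547.600
Difference = 547.600 − 473.875 = 73.725 ms

73.7 ms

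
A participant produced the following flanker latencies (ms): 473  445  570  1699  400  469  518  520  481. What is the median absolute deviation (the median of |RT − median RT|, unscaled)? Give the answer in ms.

Sorted: 400, 445, 469, 473, 481, 518, 520, 570, 1699 → median = 481
|x − 481|: 8, 36, 89, 1218, 81, 12, 37, 39, 0
Sorted deviations: 0, 8, 12, 36, 37, 39, 81, 89, 1218 → MAD = 37

37 ms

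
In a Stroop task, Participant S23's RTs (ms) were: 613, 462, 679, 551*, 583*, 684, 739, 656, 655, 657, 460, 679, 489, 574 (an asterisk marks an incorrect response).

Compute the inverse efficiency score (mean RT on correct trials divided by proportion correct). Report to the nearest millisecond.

Correct trials (n=12): 613, 462, 679, 684, 739, 656, 655, 657, 460, 679, 489, 574
Mean correct RT = 7347/12 = 612.2500 ms
Proportion correct = 12/14
IES = 612.2500 / (12/14) = 714.292 ms

714 ms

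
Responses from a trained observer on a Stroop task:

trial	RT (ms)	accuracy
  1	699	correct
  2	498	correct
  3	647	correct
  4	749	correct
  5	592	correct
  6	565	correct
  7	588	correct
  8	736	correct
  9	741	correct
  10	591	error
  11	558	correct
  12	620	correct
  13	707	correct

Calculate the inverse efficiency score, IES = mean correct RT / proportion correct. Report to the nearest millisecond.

695 ms

Correct trials (n=12): 699, 498, 647, 749, 592, 565, 588, 736, 741, 558, 620, 707
Mean correct RT = 7700/12 = 641.6667 ms
Proportion correct = 12/13
IES = 641.6667 / (12/13) = 695.139 ms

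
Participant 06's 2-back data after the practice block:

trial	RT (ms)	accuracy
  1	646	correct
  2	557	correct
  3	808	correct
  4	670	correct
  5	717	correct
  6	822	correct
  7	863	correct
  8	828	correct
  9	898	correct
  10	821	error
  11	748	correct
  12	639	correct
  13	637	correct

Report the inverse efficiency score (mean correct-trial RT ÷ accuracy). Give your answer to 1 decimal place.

797.4 ms

Correct trials (n=12): 646, 557, 808, 670, 717, 822, 863, 828, 898, 748, 639, 637
Mean correct RT = 8833/12 = 736.0833 ms
Proportion correct = 12/13
IES = 736.0833 / (12/13) = 797.424 ms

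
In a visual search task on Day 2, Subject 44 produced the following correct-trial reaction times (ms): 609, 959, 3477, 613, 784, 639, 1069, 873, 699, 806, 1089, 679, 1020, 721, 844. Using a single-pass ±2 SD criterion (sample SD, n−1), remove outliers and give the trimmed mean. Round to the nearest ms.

n = 15, ΣRT = 14881, M = 992.067
Σ(x−M)² = 6978558.93; s = √(6978558.93/14) = 706.023
Cutoffs: 992.067 ± 2·706.023 → [-420.0, 2404.1]
Outside: 3477 → excluded.
Retained (n=14): Σ = 11404, mean = 11404/14 = 814.571

815 ms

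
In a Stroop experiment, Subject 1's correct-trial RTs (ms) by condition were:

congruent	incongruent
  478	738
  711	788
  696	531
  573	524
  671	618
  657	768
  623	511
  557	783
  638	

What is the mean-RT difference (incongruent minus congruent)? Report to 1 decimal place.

35.0 ms

M(congruent) = 5604/9 = 622.667
M(incongruent) = 5261/8 = 657.625
Difference = 657.625 − 622.667 = 34.958 ms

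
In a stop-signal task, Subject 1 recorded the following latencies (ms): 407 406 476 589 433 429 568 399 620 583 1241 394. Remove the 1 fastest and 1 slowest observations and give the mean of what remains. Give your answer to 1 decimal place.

491.0 ms

Sorted: 394, 399, 406, 407, 429, 433, 476, 568, 583, 589, 620, 1241
Drop lowest 1 (394) and highest 1 (1241)
Remaining (n=10): Σ = 4910, mean = 4910/10 = 491.000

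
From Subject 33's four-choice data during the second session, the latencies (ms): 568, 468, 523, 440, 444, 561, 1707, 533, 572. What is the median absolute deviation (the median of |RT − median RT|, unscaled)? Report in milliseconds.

39 ms

Sorted: 440, 444, 468, 523, 533, 561, 568, 572, 1707 → median = 533
|x − 533|: 35, 65, 10, 93, 89, 28, 1174, 0, 39
Sorted deviations: 0, 10, 28, 35, 39, 65, 89, 93, 1174 → MAD = 39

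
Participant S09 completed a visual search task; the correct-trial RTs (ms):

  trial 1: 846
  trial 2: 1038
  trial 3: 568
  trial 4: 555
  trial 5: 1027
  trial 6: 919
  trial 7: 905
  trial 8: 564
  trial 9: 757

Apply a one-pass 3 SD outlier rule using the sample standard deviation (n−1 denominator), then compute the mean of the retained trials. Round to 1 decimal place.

797.7 ms

n = 9, ΣRT = 7179, M = 797.667
Σ(x−M)² = 306820.00; s = √(306820.00/8) = 195.838
Cutoffs: 797.667 ± 3·195.838 → [210.2, 1385.2]
No RTs fall outside the cutoffs; all 9 retained. Mean = 7179/9 = 797.667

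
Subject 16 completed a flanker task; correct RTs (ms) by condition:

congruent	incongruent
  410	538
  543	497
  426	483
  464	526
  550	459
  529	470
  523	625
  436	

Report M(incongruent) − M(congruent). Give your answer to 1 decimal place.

M(congruent) = 3881/8 = 485.125
M(incongruent) = 3598/7 = 514.000
Difference = 514.000 − 485.125 = 28.875 ms

28.9 ms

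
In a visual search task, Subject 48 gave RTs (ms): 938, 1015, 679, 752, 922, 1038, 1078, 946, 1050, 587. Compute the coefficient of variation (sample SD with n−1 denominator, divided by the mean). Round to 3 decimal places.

n = 10, Σ = 9005, M = 900.5000
Σ(x−M)² = 259208.500; s = √(259208.500/9) = 169.7084
CV = 169.7084 / 900.5000 = 0.18846

0.188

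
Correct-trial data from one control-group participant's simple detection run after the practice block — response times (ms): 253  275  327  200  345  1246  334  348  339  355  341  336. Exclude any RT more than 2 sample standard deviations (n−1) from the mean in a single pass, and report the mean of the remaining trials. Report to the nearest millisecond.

n = 12, ΣRT = 4699, M = 391.583
Σ(x−M)² = 820836.92; s = √(820836.92/11) = 273.169
Cutoffs: 391.583 ± 2·273.169 → [-154.8, 937.9]
Outside: 1246 → excluded.
Retained (n=11): Σ = 3453, mean = 3453/11 = 313.909

314 ms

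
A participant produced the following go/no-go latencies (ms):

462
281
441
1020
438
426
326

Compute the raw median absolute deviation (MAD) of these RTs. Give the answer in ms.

Sorted: 281, 326, 426, 438, 441, 462, 1020 → median = 438
|x − 438|: 24, 157, 3, 582, 0, 12, 112
Sorted deviations: 0, 3, 12, 24, 112, 157, 582 → MAD = 24

24 ms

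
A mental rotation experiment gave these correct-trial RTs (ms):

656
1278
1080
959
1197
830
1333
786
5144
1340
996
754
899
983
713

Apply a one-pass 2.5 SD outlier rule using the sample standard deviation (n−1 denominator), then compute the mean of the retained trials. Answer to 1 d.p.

986.0 ms

n = 15, ΣRT = 18948, M = 1263.200
Σ(x−M)² = 16830708.40; s = √(16830708.40/14) = 1096.446
Cutoffs: 1263.200 ± 2.5·1096.446 → [-1477.9, 4004.3]
Outside: 5144 → excluded.
Retained (n=14): Σ = 13804, mean = 13804/14 = 986.000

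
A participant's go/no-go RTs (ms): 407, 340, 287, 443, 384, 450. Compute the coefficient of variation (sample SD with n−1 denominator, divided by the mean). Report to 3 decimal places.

0.163

n = 6, Σ = 2311, M = 385.1667
Σ(x−M)² = 19702.833; s = √(19702.833/5) = 62.7739
CV = 62.7739 / 385.1667 = 0.16298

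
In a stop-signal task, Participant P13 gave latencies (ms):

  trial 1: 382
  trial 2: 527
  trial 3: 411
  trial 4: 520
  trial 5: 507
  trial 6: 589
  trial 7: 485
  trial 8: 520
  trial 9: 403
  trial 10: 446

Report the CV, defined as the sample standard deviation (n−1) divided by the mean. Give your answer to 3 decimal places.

0.138

n = 10, Σ = 4790, M = 479.0000
Σ(x−M)² = 39484.000; s = √(39484.000/9) = 66.2353
CV = 66.2353 / 479.0000 = 0.13828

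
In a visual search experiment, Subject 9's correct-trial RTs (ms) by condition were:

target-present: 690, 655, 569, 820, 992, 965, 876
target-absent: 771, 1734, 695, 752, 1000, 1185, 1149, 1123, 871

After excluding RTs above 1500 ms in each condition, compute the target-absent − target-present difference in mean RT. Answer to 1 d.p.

148.0 ms

target-absent: exclude 1734
M(target-present) = 5567/7 = 795.286
M(target-absent) = 7546/8 = 943.250
Difference = 943.250 − 795.286 = 147.964 ms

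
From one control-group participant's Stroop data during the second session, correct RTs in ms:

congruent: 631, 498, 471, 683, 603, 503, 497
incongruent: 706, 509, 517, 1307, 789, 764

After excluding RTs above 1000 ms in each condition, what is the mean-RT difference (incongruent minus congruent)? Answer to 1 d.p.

incongruent: exclude 1307
M(congruent) = 3886/7 = 555.143
M(incongruent) = 3285/5 = 657.000
Difference = 657.000 − 555.143 = 101.857 ms

101.9 ms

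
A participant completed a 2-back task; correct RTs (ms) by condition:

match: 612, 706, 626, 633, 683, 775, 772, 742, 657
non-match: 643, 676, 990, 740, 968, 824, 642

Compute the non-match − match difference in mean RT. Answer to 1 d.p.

93.7 ms

M(match) = 6206/9 = 689.556
M(non-match) = 5483/7 = 783.286
Difference = 783.286 − 689.556 = 93.730 ms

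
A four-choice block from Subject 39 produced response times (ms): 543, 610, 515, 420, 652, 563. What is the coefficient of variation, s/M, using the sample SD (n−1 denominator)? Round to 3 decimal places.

n = 6, Σ = 3303, M = 550.5000
Σ(x−M)² = 32345.500; s = √(32345.500/5) = 80.4307
CV = 80.4307 / 550.5000 = 0.14610

0.146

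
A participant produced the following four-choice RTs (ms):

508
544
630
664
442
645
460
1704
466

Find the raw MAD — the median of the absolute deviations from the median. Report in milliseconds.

86 ms

Sorted: 442, 460, 466, 508, 544, 630, 645, 664, 1704 → median = 544
|x − 544|: 36, 0, 86, 120, 102, 101, 84, 1160, 78
Sorted deviations: 0, 36, 78, 84, 86, 101, 102, 120, 1160 → MAD = 86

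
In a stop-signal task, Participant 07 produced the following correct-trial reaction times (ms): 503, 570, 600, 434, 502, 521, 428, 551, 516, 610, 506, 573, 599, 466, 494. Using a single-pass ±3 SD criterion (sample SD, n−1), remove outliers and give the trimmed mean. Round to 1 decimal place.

524.9 ms

n = 15, ΣRT = 7873, M = 524.867
Σ(x−M)² = 46933.73; s = √(46933.73/14) = 57.900
Cutoffs: 524.867 ± 3·57.900 → [351.2, 698.6]
No RTs fall outside the cutoffs; all 15 retained. Mean = 7873/15 = 524.867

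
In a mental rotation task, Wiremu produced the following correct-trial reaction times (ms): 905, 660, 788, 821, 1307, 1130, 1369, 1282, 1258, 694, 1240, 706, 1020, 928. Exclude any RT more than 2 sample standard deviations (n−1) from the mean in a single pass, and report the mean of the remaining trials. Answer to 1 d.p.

1007.7 ms

n = 14, ΣRT = 14108, M = 1007.714
Σ(x−M)² = 837430.86; s = √(837430.86/13) = 253.807
Cutoffs: 1007.714 ± 2·253.807 → [500.1, 1515.3]
No RTs fall outside the cutoffs; all 14 retained. Mean = 14108/14 = 1007.714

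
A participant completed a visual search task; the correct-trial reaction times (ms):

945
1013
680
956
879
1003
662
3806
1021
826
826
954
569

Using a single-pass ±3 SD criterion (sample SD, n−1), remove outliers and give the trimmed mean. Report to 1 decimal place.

861.2 ms

n = 13, ΣRT = 14140, M = 1087.692
Σ(x−M)² = 8258960.77; s = √(8258960.77/12) = 829.606
Cutoffs: 1087.692 ± 3·829.606 → [-1401.1, 3576.5]
Outside: 3806 → excluded.
Retained (n=12): Σ = 10334, mean = 10334/12 = 861.167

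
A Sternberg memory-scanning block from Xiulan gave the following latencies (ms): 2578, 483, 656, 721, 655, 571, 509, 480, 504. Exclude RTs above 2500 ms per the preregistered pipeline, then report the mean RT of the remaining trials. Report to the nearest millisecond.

Excluded: 2578
Retained (n=8): Σ = 4579
Mean = 4579/8 = 572.3750

572 ms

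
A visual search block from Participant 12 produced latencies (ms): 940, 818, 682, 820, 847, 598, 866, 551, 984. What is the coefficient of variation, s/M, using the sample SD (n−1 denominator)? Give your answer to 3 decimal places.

0.188

n = 9, Σ = 7106, M = 789.5556
Σ(x−M)² = 176492.222; s = √(176492.222/8) = 148.5312
CV = 148.5312 / 789.5556 = 0.18812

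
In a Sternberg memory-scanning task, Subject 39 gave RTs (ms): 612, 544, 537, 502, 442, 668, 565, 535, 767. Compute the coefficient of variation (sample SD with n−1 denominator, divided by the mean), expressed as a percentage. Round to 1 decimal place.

16.7%

n = 9, Σ = 5172, M = 574.6667
Σ(x−M)² = 74004.000; s = √(74004.000/8) = 96.1795
CV = 96.1795 / 574.6667 = 0.16737 = 16.737%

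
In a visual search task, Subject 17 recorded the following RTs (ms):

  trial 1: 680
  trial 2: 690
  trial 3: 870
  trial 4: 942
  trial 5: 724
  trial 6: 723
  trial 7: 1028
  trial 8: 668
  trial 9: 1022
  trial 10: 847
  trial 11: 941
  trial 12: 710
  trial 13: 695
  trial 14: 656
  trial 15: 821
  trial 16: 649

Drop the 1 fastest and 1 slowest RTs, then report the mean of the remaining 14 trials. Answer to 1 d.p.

Sorted: 649, 656, 668, 680, 690, 695, 710, 723, 724, 821, 847, 870, 941, 942, 1022, 1028
Drop lowest 1 (649) and highest 1 (1028)
Remaining (n=14): Σ = 10989, mean = 10989/14 = 784.929

784.9 ms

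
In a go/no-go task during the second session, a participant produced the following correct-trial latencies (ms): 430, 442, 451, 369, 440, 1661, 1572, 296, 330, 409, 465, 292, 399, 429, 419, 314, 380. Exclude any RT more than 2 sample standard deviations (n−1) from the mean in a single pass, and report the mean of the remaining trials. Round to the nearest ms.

391 ms

n = 17, ΣRT = 9098, M = 535.176
Σ(x−M)² = 2701580.47; s = √(2701580.47/16) = 410.912
Cutoffs: 535.176 ± 2·410.912 → [-286.6, 1357.0]
Outside: 1572, 1661 → excluded.
Retained (n=15): Σ = 5865, mean = 5865/15 = 391.000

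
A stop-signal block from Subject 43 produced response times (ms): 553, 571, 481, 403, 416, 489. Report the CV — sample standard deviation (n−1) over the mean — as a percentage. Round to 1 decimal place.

n = 6, Σ = 2913, M = 485.5000
Σ(x−M)² = 23535.500; s = √(23535.500/5) = 68.6083
CV = 68.6083 / 485.5000 = 0.14131 = 14.131%

14.1%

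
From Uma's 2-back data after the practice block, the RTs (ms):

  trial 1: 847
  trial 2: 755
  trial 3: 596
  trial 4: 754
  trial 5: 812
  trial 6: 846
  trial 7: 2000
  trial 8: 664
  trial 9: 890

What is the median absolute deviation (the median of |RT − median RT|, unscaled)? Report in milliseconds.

Sorted: 596, 664, 754, 755, 812, 846, 847, 890, 2000 → median = 812
|x − 812|: 35, 57, 216, 58, 0, 34, 1188, 148, 78
Sorted deviations: 0, 34, 35, 57, 58, 78, 148, 216, 1188 → MAD = 58

58 ms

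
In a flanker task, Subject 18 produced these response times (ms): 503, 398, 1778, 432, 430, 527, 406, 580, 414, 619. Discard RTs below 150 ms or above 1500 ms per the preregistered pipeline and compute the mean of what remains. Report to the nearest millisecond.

Excluded: 1778
Retained (n=9): Σ = 4309
Mean = 4309/9 = 478.7778

479 ms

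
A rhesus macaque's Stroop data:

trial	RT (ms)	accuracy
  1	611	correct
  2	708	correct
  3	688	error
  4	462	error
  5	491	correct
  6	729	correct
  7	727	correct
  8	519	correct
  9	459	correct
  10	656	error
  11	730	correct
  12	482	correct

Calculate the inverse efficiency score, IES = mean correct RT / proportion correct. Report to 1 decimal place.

808.3 ms

Correct trials (n=9): 611, 708, 491, 729, 727, 519, 459, 730, 482
Mean correct RT = 5456/9 = 606.2222 ms
Proportion correct = 9/12
IES = 606.2222 / (9/12) = 808.296 ms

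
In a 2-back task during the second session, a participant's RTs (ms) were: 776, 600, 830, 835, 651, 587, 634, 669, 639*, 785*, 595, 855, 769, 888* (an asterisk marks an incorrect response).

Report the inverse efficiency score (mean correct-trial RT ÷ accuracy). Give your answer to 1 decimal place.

902.6 ms

Correct trials (n=11): 776, 600, 830, 835, 651, 587, 634, 669, 595, 855, 769
Mean correct RT = 7801/11 = 709.1818 ms
Proportion correct = 11/14
IES = 709.1818 / (11/14) = 902.595 ms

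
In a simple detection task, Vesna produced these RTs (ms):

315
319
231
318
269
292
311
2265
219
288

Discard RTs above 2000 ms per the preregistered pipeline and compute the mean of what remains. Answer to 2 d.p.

Excluded: 2265
Retained (n=9): Σ = 2562
Mean = 2562/9 = 284.6667

284.67 ms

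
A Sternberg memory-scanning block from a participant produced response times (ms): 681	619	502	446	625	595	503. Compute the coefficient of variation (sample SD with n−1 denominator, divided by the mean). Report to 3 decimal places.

n = 7, Σ = 3971, M = 567.2857
Σ(x−M)² = 42809.429; s = √(42809.429/6) = 84.4684
CV = 84.4684 / 567.2857 = 0.14890

0.149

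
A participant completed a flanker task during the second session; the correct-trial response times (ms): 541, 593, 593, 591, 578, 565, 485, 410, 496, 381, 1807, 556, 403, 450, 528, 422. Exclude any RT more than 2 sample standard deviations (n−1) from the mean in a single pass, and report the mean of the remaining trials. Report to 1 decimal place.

506.1 ms

n = 16, ΣRT = 9399, M = 587.438
Σ(x−M)² = 1667907.94; s = √(1667907.94/15) = 333.457
Cutoffs: 587.438 ± 2·333.457 → [-79.5, 1254.4]
Outside: 1807 → excluded.
Retained (n=15): Σ = 7592, mean = 7592/15 = 506.133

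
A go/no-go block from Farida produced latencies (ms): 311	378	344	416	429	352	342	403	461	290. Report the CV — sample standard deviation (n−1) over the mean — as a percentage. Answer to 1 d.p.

n = 10, Σ = 3726, M = 372.6000
Σ(x−M)² = 26628.400; s = √(26628.400/9) = 54.3940
CV = 54.3940 / 372.6000 = 0.14599 = 14.599%

14.6%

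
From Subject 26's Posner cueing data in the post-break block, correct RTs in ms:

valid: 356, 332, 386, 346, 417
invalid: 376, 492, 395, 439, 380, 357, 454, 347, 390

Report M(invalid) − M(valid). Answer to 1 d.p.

M(valid) = 1837/5 = 367.400
M(invalid) = 3630/9 = 403.333
Difference = 403.333 − 367.400 = 35.933 ms

35.9 ms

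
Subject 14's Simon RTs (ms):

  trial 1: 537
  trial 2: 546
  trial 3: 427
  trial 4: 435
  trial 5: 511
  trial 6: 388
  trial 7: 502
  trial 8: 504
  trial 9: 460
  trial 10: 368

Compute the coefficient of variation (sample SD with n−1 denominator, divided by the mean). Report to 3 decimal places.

n = 10, Σ = 4678, M = 467.8000
Σ(x−M)² = 34379.600; s = √(34379.600/9) = 61.8058
CV = 61.8058 / 467.8000 = 0.13212

0.132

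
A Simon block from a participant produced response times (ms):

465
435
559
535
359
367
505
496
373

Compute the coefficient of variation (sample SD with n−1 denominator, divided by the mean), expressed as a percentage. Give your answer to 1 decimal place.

16.6%

n = 9, Σ = 4094, M = 454.8889
Σ(x−M)² = 45580.889; s = √(45580.889/8) = 75.4825
CV = 75.4825 / 454.8889 = 0.16594 = 16.594%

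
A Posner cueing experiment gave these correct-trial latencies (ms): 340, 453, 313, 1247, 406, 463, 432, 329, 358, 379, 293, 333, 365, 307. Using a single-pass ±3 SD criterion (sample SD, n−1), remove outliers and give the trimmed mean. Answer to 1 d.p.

n = 14, ΣRT = 6018, M = 429.857
Σ(x−M)² = 756993.71; s = √(756993.71/13) = 241.310
Cutoffs: 429.857 ± 3·241.310 → [-294.1, 1153.8]
Outside: 1247 → excluded.
Retained (n=13): Σ = 4771, mean = 4771/13 = 367.000

367.0 ms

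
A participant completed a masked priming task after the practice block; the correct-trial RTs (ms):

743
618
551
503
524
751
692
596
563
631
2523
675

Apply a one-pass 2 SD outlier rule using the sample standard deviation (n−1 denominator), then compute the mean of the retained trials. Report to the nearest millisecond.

n = 12, ΣRT = 9370, M = 780.833
Σ(x−M)² = 3383115.67; s = √(3383115.67/11) = 554.577
Cutoffs: 780.833 ± 2·554.577 → [-328.3, 1890.0]
Outside: 2523 → excluded.
Retained (n=11): Σ = 6847, mean = 6847/11 = 622.455

622 ms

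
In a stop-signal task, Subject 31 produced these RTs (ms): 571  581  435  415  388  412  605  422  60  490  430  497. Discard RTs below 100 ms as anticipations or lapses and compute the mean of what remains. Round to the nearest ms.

477 ms

Excluded: 60
Retained (n=11): Σ = 5246
Mean = 5246/11 = 476.9091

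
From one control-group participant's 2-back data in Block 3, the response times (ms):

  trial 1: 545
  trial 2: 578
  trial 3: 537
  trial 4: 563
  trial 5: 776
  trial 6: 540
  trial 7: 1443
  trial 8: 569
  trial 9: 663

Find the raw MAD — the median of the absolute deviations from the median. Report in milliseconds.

Sorted: 537, 540, 545, 563, 569, 578, 663, 776, 1443 → median = 569
|x − 569|: 24, 9, 32, 6, 207, 29, 874, 0, 94
Sorted deviations: 0, 6, 9, 24, 29, 32, 94, 207, 874 → MAD = 29

29 ms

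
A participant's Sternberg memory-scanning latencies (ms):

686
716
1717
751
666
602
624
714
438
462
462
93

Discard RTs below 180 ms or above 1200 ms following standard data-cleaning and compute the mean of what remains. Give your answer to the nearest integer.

612 ms

Excluded: 93, 1717
Retained (n=10): Σ = 6121
Mean = 6121/10 = 612.1000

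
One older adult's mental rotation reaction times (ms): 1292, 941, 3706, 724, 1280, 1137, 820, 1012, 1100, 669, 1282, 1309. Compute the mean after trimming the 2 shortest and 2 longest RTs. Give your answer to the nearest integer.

1108 ms

Sorted: 669, 724, 820, 941, 1012, 1100, 1137, 1280, 1282, 1292, 1309, 3706
Drop lowest 2 (669, 724) and highest 2 (1309, 3706)
Remaining (n=8): Σ = 8864, mean = 8864/8 = 1108.000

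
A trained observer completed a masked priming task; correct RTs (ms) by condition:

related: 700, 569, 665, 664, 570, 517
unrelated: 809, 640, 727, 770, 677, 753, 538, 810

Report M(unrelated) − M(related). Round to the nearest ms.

M(related) = 3685/6 = 614.167
M(unrelated) = 5724/8 = 715.500
Difference = 715.500 − 614.167 = 101.333 ms

101 ms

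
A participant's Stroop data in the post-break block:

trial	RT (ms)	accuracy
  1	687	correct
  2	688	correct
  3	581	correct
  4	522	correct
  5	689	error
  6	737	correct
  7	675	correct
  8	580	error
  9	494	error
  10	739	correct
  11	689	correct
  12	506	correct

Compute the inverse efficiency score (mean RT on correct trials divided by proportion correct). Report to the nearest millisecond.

Correct trials (n=9): 687, 688, 581, 522, 737, 675, 739, 689, 506
Mean correct RT = 5824/9 = 647.1111 ms
Proportion correct = 9/12
IES = 647.1111 / (9/12) = 862.815 ms

863 ms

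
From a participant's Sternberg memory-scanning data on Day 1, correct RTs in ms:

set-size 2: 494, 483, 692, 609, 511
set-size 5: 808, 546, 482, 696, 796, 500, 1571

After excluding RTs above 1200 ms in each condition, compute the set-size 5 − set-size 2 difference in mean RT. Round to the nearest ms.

set-size 5: exclude 1571
M(set-size 2) = 2789/5 = 557.800
M(set-size 5) = 3828/6 = 638.000
Difference = 638.000 − 557.800 = 80.200 ms

80 ms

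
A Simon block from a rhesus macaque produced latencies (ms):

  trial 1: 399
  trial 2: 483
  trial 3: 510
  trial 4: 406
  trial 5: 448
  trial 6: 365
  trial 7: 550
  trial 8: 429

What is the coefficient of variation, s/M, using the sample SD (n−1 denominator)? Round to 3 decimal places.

n = 8, Σ = 3590, M = 448.7500
Σ(x−M)² = 26883.500; s = √(26883.500/7) = 61.9718
CV = 61.9718 / 448.7500 = 0.13810

0.138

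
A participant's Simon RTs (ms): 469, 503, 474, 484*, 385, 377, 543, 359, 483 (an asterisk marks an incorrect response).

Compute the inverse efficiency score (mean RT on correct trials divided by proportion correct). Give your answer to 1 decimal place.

505.3 ms

Correct trials (n=8): 469, 503, 474, 385, 377, 543, 359, 483
Mean correct RT = 3593/8 = 449.1250 ms
Proportion correct = 8/9
IES = 449.1250 / (8/9) = 505.266 ms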